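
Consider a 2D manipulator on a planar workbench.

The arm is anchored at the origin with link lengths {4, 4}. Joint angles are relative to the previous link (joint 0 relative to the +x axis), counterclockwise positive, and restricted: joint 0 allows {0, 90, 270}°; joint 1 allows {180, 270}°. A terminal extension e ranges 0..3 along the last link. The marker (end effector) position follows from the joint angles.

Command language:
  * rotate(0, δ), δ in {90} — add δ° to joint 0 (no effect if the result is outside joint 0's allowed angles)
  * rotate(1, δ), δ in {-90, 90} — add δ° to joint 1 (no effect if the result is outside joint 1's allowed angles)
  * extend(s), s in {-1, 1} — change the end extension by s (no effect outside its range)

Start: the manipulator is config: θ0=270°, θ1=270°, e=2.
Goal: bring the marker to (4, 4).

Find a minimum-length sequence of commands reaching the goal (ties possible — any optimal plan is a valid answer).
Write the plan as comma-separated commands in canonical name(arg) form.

extend(-1), extend(-1), rotate(0, 90), rotate(0, 90)

from: config: θ0=270°, θ1=270°, e=2
step 1 (extend(-1)): config: θ0=270°, θ1=270°, e=1
step 2 (extend(-1)): config: θ0=270°, θ1=270°, e=0
step 3 (rotate(0, 90)): config: θ0=0°, θ1=270°, e=0
step 4 (rotate(0, 90)): config: θ0=90°, θ1=270°, e=0
no 3-step plan works, so 4 is optimal.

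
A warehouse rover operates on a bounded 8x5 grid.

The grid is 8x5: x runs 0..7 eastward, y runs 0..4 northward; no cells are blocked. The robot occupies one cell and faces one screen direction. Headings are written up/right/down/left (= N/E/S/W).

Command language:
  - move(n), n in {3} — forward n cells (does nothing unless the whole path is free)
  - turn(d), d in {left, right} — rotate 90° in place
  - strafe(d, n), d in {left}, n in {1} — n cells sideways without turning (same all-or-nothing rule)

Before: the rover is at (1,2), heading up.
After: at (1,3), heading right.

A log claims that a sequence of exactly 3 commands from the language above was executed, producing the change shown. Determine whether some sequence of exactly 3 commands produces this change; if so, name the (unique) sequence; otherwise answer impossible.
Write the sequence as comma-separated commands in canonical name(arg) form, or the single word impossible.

move(3), turn(right), strafe(left, 1)

key: cell and facing (now E) both changed — the 3 commands mix motion and turning
initial: at (1,2), heading up
step 1 (move(3)): at (1,2), heading up
step 2 (turn(right)): at (1,2), heading right
step 3 (strafe(left, 1)): at (1,3), heading right
no rival 3-sequence matches.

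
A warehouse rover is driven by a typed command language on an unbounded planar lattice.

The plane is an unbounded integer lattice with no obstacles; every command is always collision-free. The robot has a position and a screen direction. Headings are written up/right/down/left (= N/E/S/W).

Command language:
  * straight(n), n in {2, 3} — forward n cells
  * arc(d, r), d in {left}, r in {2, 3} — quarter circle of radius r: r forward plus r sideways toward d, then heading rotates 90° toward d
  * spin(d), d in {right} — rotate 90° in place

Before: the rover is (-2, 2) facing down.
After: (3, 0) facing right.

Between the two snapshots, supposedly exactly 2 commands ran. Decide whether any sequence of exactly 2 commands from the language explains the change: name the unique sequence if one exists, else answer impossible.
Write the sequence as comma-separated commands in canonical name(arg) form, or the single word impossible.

key: cell and facing (now E) both changed — the 2 commands mix motion and turning
t0: (-2, 2) facing down
t=1 arc(left, 2) ⇒ (0, 0) facing right
t=2 straight(3) ⇒ (3, 0) facing right
uniquely the one of 25 2-step routes that fits.

arc(left, 2), straight(3)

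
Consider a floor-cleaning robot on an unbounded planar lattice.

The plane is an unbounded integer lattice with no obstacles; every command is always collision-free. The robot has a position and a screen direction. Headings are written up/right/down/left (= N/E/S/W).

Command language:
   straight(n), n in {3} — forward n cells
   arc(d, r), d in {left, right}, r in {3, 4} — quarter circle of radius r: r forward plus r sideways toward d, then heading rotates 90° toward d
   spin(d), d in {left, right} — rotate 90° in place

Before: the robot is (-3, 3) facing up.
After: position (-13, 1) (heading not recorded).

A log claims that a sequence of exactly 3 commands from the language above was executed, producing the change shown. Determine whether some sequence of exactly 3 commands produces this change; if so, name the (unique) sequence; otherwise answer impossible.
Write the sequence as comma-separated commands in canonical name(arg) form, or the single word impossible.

arc(left, 4), arc(left, 3), arc(right, 3)

key: order matters: swapping arc(left, 4) and arc(right, 3) lands elsewhere
initial: (-3, 3) facing up
[1] after arc(left, 4): (-7, 7) facing left
[2] after arc(left, 3): (-10, 4) facing down
[3] after arc(right, 3): (-13, 1) facing left
no other 3-command option fits: unique.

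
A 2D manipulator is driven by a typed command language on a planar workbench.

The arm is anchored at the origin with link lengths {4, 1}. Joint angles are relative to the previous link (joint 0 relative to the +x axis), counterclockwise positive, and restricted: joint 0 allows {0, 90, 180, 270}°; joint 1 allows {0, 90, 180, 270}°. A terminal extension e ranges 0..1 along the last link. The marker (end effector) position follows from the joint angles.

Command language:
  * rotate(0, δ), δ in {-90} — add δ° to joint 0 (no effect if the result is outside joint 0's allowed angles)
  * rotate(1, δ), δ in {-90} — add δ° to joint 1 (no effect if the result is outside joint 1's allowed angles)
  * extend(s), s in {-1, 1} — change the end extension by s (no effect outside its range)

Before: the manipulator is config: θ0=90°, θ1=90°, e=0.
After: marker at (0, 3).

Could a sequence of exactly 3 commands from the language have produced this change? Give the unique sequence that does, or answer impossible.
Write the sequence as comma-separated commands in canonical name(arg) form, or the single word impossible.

rotate(1, -90), rotate(1, -90), rotate(1, -90)

begin: config: θ0=90°, θ1=90°, e=0
1. rotate(1, -90) → config: θ0=90°, θ1=0°, e=0
2. rotate(1, -90) → config: θ0=90°, θ1=270°, e=0
3. rotate(1, -90) → config: θ0=90°, θ1=180°, e=0
no other 3-command option fits: unique.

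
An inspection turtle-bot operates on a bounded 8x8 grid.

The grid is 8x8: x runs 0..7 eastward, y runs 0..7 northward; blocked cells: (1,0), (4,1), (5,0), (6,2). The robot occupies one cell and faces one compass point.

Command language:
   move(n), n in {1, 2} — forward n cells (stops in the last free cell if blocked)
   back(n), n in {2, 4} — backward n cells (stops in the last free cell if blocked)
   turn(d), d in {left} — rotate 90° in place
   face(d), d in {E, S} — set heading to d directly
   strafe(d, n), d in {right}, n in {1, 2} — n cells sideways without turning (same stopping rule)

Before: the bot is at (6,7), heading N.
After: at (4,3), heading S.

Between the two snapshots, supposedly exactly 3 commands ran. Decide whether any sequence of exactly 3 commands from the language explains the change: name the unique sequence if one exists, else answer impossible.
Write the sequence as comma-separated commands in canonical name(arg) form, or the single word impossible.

back(4), face(S), strafe(right, 2)

key: cell and facing (now S) both changed — the 3 commands mix motion and turning
initial: at (6,7), heading N
[1] after back(4): at (6,3), heading N
[2] after face(S): at (6,3), heading S
[3] after strafe(right, 2): at (4,3), heading S
all 729 alternatives checked — unique.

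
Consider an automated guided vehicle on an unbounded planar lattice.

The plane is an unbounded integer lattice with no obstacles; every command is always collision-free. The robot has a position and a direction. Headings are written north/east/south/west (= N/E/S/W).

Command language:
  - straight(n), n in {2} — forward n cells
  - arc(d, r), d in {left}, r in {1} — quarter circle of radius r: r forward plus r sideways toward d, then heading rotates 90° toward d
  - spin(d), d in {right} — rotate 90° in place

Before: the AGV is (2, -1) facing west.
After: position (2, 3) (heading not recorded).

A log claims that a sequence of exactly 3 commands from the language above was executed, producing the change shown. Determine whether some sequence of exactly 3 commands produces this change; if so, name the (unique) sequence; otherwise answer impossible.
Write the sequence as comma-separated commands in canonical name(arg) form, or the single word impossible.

spin(right), straight(2), straight(2)

key: running straight(2) before spin(right) would end elsewhere — order is forced
begin: (2, -1) facing west
1. spin(right) → (2, -1) facing north
2. straight(2) → (2, 1) facing north
3. straight(2) → (2, 3) facing north
uniquely the one of 27 3-step routes that fits.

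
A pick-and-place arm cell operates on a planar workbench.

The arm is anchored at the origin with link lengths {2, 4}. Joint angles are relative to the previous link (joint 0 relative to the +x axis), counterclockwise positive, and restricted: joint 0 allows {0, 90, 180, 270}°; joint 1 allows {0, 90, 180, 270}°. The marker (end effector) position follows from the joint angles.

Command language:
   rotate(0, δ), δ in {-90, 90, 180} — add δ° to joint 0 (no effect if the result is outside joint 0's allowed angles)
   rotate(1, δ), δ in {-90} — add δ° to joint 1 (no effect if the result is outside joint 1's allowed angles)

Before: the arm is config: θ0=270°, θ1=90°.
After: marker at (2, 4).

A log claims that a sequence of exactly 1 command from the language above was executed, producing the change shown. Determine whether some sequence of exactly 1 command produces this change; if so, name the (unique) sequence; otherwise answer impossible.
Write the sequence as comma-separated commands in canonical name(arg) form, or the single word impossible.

rotate(0, 90)

start: config: θ0=270°, θ1=90°
step 1 (rotate(0, 90)): config: θ0=0°, θ1=90°
all 4 alternatives checked — unique.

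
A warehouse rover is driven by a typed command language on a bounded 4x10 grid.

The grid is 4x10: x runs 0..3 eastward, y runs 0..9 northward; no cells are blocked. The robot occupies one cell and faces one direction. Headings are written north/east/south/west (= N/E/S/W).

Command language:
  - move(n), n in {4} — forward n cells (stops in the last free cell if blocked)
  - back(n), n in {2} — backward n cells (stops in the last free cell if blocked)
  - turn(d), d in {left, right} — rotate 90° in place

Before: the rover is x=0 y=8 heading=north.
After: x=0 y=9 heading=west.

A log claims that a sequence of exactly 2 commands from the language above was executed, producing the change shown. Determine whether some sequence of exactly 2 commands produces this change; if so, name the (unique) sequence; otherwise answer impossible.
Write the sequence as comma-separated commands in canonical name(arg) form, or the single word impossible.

move(4), turn(left)

key: order matters: swapping move(4) and turn(left) lands elsewhere
from: x=0 y=8 heading=north
1. move(4) → x=0 y=9 heading=north
2. turn(left) → x=0 y=9 heading=west
all 16 alternatives checked — unique.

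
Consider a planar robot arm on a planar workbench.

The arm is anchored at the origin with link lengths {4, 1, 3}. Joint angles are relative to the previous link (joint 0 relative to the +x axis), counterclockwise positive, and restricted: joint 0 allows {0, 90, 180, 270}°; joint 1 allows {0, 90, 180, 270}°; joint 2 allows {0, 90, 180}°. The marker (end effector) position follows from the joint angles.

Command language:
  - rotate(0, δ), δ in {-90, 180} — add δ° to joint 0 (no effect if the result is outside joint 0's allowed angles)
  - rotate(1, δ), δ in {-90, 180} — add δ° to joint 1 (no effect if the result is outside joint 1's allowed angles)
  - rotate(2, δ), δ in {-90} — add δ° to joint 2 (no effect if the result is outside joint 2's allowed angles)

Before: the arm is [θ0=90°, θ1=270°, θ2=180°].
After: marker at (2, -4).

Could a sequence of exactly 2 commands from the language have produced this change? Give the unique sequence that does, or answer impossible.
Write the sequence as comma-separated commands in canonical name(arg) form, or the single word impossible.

rotate(0, -90), rotate(0, -90)

start: [θ0=90°, θ1=270°, θ2=180°]
t=1 rotate(0, -90) ⇒ [θ0=0°, θ1=270°, θ2=180°]
t=2 rotate(0, -90) ⇒ [θ0=270°, θ1=270°, θ2=180°]
no other 2-command option fits: unique.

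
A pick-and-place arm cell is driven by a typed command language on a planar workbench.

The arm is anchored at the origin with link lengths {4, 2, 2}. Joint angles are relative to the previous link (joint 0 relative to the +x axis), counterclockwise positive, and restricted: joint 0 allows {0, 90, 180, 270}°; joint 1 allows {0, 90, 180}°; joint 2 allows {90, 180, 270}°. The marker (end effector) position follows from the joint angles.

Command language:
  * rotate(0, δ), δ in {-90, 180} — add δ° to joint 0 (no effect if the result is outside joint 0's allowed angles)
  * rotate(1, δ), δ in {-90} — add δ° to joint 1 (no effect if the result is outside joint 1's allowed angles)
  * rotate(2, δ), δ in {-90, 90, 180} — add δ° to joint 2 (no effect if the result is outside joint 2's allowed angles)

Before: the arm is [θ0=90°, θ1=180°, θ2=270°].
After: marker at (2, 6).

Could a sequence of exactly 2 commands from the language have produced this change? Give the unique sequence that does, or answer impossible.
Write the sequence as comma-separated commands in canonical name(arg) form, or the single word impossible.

rotate(1, -90), rotate(1, -90)

begin: [θ0=90°, θ1=180°, θ2=270°]
[1] after rotate(1, -90): [θ0=90°, θ1=90°, θ2=270°]
[2] after rotate(1, -90): [θ0=90°, θ1=0°, θ2=270°]
no other 2-command option fits: unique.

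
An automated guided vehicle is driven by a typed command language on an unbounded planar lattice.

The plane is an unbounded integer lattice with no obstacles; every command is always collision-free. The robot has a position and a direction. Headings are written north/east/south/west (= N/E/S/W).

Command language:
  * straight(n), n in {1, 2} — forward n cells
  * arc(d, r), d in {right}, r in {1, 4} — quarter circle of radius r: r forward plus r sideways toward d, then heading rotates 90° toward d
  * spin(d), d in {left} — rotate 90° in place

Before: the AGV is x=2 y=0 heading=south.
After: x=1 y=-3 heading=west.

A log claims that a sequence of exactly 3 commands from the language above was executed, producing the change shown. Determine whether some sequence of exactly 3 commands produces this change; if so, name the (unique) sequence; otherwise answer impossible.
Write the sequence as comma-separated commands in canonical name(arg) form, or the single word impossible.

straight(1), straight(1), arc(right, 1)

key: position moved to (1,-3) AND the heading swung to W — translation plus rotation needed
begin: x=2 y=0 heading=south
[1] after straight(1): x=2 y=-1 heading=south
[2] after straight(1): x=2 y=-2 heading=south
[3] after arc(right, 1): x=1 y=-3 heading=west
uniquely the one of 125 3-step routes that fits.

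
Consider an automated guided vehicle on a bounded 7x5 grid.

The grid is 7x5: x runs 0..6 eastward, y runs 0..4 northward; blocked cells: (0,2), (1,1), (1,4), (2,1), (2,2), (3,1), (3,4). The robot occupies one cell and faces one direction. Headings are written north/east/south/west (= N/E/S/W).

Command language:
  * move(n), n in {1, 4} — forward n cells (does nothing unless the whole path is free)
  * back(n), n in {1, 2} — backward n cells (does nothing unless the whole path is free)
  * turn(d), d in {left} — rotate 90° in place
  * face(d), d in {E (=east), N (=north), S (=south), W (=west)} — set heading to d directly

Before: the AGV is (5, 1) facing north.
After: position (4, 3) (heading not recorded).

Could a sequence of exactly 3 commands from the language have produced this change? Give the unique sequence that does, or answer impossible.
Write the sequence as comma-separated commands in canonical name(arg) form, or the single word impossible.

impossible

all 729 sequences checked — none match.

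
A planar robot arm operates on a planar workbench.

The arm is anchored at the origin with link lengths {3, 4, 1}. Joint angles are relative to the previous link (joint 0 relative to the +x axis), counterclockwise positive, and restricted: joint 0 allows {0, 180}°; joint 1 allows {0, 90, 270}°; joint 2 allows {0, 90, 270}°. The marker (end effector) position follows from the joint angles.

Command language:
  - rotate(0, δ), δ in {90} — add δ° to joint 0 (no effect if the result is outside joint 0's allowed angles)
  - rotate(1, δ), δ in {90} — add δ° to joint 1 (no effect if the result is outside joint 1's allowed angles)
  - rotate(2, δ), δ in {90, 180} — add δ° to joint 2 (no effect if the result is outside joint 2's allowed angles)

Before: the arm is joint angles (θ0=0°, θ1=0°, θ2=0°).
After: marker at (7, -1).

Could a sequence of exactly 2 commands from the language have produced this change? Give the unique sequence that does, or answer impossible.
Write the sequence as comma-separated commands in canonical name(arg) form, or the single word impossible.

key: running rotate(2, 180) before rotate(2, 90) would end elsewhere — order is forced
from: joint angles (θ0=0°, θ1=0°, θ2=0°)
[1] after rotate(2, 90): joint angles (θ0=0°, θ1=0°, θ2=90°)
[2] after rotate(2, 180): joint angles (θ0=0°, θ1=0°, θ2=270°)
no other 2-command option fits: unique.

rotate(2, 90), rotate(2, 180)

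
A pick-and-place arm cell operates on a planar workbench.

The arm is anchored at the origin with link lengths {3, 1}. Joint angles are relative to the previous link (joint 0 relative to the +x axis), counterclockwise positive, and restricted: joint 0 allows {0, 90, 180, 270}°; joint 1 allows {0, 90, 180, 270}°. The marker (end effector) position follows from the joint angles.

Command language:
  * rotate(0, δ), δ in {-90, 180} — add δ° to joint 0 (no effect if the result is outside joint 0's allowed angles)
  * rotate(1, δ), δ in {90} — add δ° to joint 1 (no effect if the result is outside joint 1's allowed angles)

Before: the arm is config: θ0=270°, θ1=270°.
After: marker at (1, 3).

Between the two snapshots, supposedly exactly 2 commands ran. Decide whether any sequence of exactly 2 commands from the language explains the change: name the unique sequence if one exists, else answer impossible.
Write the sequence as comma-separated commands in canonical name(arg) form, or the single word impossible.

begin: config: θ0=270°, θ1=270°
1. rotate(0, -90) → config: θ0=180°, θ1=270°
2. rotate(0, -90) → config: θ0=90°, θ1=270°
no other 2-command option fits: unique.

rotate(0, -90), rotate(0, -90)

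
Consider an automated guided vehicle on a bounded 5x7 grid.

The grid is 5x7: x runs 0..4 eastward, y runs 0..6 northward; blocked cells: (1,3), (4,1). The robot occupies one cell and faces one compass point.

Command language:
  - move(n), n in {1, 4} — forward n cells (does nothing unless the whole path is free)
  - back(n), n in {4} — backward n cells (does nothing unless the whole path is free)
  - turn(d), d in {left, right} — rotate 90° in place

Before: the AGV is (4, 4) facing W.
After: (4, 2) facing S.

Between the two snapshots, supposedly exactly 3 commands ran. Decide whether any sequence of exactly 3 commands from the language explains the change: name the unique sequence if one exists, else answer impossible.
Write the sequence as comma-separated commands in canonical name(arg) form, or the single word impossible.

turn(left), move(1), move(1)

key: position moved to (4,2) AND the heading swung to S — translation plus rotation needed
start: (4, 4) facing W
1. turn(left) → (4, 4) facing S
2. move(1) → (4, 3) facing S
3. move(1) → (4, 2) facing S
all 125 alternatives checked — unique.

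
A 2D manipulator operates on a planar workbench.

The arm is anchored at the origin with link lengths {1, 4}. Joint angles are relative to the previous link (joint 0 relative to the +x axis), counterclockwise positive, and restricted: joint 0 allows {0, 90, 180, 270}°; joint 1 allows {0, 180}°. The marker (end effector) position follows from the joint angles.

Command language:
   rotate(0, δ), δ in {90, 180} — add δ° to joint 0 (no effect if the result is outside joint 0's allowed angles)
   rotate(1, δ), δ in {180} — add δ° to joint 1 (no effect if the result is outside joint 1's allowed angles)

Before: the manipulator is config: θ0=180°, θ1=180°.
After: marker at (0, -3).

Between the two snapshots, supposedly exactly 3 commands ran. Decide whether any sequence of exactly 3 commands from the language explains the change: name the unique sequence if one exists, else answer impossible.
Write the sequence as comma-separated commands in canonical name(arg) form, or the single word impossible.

rotate(0, 90), rotate(0, 90), rotate(0, 90)

initial: config: θ0=180°, θ1=180°
1. rotate(0, 90) → config: θ0=270°, θ1=180°
2. rotate(0, 90) → config: θ0=0°, θ1=180°
3. rotate(0, 90) → config: θ0=90°, θ1=180°
no other 3-command option fits: unique.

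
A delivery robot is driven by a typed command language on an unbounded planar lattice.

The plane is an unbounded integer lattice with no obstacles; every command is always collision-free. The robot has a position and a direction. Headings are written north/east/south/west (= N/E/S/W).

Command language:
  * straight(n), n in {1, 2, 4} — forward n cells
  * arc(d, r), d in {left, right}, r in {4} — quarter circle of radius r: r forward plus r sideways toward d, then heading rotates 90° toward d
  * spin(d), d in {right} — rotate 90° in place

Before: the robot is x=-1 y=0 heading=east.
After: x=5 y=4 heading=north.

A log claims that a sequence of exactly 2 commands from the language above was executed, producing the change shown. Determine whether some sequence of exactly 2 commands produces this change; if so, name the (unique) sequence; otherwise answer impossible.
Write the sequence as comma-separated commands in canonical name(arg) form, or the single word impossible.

key: position moved to (5,4) AND the heading swung to N — translation plus rotation needed
from: x=-1 y=0 heading=east
t=1 straight(2) ⇒ x=1 y=0 heading=east
t=2 arc(left, 4) ⇒ x=5 y=4 heading=north
all 36 alternatives checked — unique.

straight(2), arc(left, 4)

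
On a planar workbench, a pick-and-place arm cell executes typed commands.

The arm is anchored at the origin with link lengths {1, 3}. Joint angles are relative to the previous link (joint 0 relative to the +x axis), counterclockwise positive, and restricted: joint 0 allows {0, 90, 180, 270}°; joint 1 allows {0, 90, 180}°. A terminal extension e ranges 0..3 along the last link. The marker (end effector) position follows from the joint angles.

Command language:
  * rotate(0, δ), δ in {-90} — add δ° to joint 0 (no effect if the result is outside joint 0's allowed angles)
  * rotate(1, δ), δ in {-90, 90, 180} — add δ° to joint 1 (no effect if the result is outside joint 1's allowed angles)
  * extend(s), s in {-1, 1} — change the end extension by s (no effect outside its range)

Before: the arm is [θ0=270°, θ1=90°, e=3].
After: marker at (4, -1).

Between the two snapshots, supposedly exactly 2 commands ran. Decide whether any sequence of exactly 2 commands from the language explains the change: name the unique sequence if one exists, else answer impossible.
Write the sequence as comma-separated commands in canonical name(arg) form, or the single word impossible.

extend(-1), extend(-1)

initial: [θ0=270°, θ1=90°, e=3]
1. extend(-1) → [θ0=270°, θ1=90°, e=2]
2. extend(-1) → [θ0=270°, θ1=90°, e=1]
no other 2-command option fits: unique.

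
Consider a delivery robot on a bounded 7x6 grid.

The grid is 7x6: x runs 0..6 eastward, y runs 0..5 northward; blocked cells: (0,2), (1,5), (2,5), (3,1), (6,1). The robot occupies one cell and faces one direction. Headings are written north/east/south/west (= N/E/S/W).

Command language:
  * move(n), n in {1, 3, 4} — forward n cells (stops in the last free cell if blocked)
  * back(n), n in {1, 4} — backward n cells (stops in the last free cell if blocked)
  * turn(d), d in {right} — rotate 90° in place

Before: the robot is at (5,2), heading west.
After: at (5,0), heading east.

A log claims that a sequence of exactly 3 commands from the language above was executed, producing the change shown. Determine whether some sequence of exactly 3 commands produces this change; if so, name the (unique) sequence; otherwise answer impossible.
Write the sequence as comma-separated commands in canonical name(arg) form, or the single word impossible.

turn(right), back(4), turn(right)

key: cell and facing (now E) both changed — the 3 commands mix motion and turning
begin: at (5,2), heading west
1. turn(right) → at (5,2), heading north
2. back(4) → at (5,0), heading north
3. turn(right) → at (5,0), heading east
no other 3-command option fits: unique.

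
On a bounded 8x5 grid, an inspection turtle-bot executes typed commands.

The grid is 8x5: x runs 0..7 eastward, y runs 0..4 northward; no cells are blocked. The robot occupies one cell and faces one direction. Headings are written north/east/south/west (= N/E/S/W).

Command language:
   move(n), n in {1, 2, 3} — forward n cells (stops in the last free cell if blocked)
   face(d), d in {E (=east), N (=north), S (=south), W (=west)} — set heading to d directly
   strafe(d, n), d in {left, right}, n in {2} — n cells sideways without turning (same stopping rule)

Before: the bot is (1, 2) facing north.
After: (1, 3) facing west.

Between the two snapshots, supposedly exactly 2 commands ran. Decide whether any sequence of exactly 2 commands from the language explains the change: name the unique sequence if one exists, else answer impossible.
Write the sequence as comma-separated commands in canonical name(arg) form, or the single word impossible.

key: running face(W) before move(1) would end elsewhere — order is forced
start: (1, 2) facing north
t=1 move(1) ⇒ (1, 3) facing north
t=2 face(W) ⇒ (1, 3) facing west
no other 2-command option fits: unique.

move(1), face(W)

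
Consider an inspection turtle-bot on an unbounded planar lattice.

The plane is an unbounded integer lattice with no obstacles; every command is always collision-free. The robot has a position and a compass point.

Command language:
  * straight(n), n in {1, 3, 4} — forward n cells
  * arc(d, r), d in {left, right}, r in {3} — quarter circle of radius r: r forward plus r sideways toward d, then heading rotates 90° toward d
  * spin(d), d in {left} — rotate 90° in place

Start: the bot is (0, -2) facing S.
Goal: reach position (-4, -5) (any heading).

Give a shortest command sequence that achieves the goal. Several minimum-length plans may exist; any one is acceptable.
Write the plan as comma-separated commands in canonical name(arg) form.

start: (0, -2) facing S
[1] after arc(right, 3): (-3, -5) facing W
[2] after straight(1): (-4, -5) facing W
shorter routes all fall short; 2 is best.

arc(right, 3), straight(1)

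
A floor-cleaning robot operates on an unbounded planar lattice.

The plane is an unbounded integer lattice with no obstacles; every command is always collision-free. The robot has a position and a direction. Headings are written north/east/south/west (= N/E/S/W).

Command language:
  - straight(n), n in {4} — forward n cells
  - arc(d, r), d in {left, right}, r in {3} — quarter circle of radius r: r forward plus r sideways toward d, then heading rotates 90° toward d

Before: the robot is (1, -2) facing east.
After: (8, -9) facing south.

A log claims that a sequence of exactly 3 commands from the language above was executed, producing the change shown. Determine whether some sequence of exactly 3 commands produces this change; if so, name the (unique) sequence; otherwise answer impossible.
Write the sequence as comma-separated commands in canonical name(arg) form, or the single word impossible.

key: position moved to (8,-9) AND the heading swung to S — translation plus rotation needed
begin: (1, -2) facing east
[1] after straight(4): (5, -2) facing east
[2] after arc(right, 3): (8, -5) facing south
[3] after straight(4): (8, -9) facing south
uniquely the one of 27 3-step routes that fits.

straight(4), arc(right, 3), straight(4)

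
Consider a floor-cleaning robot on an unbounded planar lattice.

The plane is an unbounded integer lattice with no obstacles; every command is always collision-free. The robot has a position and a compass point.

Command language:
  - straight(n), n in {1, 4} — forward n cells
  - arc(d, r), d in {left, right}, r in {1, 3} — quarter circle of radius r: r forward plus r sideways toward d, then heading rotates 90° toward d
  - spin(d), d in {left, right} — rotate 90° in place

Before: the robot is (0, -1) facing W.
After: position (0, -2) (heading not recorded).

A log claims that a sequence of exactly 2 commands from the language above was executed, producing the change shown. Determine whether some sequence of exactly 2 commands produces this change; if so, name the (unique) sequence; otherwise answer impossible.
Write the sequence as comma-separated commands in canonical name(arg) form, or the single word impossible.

key: running straight(1) before spin(left) would end elsewhere — order is forced
start: (0, -1) facing W
[1] after spin(left): (0, -1) facing S
[2] after straight(1): (0, -2) facing S
all 64 alternatives checked — unique.

spin(left), straight(1)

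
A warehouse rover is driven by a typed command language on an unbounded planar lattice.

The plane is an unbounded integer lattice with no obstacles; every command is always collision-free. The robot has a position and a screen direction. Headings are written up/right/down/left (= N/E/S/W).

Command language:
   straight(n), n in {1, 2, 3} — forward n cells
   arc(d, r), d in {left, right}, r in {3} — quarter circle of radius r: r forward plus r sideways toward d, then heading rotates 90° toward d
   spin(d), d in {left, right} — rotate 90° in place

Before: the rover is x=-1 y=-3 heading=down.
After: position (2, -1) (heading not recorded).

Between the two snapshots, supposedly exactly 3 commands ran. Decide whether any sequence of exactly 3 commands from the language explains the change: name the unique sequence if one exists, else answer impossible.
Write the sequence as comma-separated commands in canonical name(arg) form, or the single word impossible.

key: order matters: swapping straight(1) and arc(left, 3) lands elsewhere
t0: x=-1 y=-3 heading=down
[1] after straight(1): x=-1 y=-4 heading=down
[2] after spin(left): x=-1 y=-4 heading=right
[3] after arc(left, 3): x=2 y=-1 heading=up
no rival 3-sequence matches.

straight(1), spin(left), arc(left, 3)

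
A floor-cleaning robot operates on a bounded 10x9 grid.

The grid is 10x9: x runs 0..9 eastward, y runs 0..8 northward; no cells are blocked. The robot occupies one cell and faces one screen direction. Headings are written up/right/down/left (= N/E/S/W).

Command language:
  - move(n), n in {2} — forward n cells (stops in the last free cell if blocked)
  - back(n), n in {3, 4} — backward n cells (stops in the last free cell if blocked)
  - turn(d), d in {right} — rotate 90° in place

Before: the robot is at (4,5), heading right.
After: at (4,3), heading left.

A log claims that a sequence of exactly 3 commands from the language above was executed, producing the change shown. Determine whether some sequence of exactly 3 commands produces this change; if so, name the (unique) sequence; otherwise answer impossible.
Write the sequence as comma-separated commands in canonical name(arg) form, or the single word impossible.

key: cell and facing (now W) both changed — the 3 commands mix motion and turning
initial: at (4,5), heading right
1. turn(right) → at (4,5), heading down
2. move(2) → at (4,3), heading down
3. turn(right) → at (4,3), heading left
no rival 3-sequence matches.

turn(right), move(2), turn(right)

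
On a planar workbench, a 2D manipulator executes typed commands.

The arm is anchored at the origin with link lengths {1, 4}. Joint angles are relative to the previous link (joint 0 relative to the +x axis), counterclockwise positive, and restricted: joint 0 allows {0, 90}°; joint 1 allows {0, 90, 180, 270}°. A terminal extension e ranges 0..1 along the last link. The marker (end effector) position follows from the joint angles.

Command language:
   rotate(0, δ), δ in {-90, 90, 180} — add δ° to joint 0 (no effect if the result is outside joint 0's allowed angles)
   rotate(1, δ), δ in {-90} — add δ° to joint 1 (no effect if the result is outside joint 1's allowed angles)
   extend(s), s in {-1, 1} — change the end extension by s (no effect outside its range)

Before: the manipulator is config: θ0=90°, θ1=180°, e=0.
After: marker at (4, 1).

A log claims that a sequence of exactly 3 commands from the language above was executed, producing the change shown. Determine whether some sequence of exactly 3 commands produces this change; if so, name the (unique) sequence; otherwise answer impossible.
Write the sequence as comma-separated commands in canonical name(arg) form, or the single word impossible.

rotate(1, -90), rotate(1, -90), rotate(1, -90)

from: config: θ0=90°, θ1=180°, e=0
[1] after rotate(1, -90): config: θ0=90°, θ1=90°, e=0
[2] after rotate(1, -90): config: θ0=90°, θ1=0°, e=0
[3] after rotate(1, -90): config: θ0=90°, θ1=270°, e=0
no other 3-command option fits: unique.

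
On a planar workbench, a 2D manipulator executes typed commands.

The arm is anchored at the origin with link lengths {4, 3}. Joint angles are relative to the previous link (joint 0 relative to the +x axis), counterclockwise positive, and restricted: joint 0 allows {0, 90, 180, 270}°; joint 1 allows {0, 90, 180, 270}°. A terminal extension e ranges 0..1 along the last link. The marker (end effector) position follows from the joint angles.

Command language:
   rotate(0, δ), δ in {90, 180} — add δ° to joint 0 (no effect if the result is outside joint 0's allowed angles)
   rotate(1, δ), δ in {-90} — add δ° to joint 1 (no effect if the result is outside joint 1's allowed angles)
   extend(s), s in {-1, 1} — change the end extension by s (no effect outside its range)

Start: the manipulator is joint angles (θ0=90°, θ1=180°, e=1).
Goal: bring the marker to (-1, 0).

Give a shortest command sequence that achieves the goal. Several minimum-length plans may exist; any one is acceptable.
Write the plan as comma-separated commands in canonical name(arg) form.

extend(-1), rotate(0, 90)

start: joint angles (θ0=90°, θ1=180°, e=1)
[1] after extend(-1): joint angles (θ0=90°, θ1=180°, e=0)
[2] after rotate(0, 90): joint angles (θ0=180°, θ1=180°, e=0)
no 1-step plan works, so 2 is optimal.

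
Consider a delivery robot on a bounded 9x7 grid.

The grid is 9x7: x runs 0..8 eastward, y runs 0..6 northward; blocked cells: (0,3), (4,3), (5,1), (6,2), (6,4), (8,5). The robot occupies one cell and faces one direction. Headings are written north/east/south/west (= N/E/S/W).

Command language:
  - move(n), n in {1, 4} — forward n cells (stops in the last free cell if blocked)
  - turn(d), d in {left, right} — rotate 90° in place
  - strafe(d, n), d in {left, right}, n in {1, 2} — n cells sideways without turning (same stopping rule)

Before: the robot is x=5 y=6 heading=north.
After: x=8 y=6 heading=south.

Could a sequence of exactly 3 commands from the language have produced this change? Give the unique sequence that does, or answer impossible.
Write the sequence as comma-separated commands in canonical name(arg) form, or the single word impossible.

key: position moved to (8,6) AND the heading swung to S — translation plus rotation needed
begin: x=5 y=6 heading=north
[1] after turn(right): x=5 y=6 heading=east
[2] after move(4): x=8 y=6 heading=east
[3] after turn(right): x=8 y=6 heading=south
no other 3-command option fits: unique.

turn(right), move(4), turn(right)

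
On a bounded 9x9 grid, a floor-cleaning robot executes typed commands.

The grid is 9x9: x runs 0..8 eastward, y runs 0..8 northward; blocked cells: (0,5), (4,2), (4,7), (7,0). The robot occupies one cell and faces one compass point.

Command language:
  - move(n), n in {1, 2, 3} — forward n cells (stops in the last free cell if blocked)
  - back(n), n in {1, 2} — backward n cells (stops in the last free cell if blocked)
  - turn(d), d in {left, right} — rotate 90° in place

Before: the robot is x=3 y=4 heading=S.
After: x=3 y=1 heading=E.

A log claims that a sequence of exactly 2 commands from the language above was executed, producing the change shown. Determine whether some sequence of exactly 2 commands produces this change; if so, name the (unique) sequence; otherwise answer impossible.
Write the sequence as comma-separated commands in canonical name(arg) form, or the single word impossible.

key: cell and facing (now E) both changed — the 2 commands mix motion and turning
t0: x=3 y=4 heading=S
1. move(3) → x=3 y=1 heading=S
2. turn(left) → x=3 y=1 heading=E
uniquely the one of 49 2-step routes that fits.

move(3), turn(left)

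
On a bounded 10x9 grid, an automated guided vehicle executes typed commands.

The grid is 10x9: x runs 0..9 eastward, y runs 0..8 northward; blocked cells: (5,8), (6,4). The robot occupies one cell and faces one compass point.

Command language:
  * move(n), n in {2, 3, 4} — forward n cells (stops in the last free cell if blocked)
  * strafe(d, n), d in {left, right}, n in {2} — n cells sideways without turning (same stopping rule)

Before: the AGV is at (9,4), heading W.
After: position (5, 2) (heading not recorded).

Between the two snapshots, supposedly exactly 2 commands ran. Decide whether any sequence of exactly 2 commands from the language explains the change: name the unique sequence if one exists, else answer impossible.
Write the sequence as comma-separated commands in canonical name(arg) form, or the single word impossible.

key: order matters: swapping strafe(left, 2) and move(4) lands elsewhere
t0: at (9,4), heading W
[1] after strafe(left, 2): at (9,2), heading W
[2] after move(4): at (5,2), heading W
no rival 2-sequence matches.

strafe(left, 2), move(4)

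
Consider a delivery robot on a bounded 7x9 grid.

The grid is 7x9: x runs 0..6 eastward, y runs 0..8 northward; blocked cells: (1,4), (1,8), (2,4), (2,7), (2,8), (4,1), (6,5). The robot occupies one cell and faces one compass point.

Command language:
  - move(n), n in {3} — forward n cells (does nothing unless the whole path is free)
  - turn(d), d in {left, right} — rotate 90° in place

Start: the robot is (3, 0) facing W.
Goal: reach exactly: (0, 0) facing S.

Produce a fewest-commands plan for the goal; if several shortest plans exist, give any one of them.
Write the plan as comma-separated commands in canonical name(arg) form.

move(3), turn(left)

from: (3, 0) facing W
[1] after move(3): (0, 0) facing W
[2] after turn(left): (0, 0) facing S
shorter routes all fall short; 2 is best.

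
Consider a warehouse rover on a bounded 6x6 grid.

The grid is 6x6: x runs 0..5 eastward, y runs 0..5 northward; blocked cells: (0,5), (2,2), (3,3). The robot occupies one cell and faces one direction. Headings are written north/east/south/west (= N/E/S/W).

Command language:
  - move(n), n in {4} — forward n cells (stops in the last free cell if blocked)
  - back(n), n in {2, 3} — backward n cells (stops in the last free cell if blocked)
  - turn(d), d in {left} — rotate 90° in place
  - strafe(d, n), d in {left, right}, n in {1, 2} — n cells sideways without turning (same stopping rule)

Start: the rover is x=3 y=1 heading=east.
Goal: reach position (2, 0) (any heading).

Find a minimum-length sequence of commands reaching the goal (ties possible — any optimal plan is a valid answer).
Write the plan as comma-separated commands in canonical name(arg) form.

begin: x=3 y=1 heading=east
[1] after move(4): x=5 y=1 heading=east
[2] after strafe(right, 1): x=5 y=0 heading=east
[3] after back(3): x=2 y=0 heading=east
minimal: 3 command(s), checked below 3.

move(4), strafe(right, 1), back(3)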